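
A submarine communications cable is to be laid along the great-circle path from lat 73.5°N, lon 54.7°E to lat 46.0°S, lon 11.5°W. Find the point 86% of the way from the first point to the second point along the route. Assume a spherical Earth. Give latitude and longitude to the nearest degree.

Convert each endpoint to a unit vector on the sphere (x = cos φ cos λ, y = cos φ sin λ, z = sin φ).
The central angle between the endpoints is δ = arccos(p₁·p₂) ≈ 2.227 rad (127.6°).
Interpolate at f = 0.86 with slerp weights a = sin((1−f)δ)/sin δ ≈ 0.387, b = sin(fδ)/sin δ ≈ 1.188.
p = a·p₁ + b·p₂ ≈ (0.872, -0.075, -0.483); φ = arcsin(p_z) ≈ -28.91°, λ = atan2(p_y, p_x) ≈ -4.90°.

≈ lat 29°S, lon 5°W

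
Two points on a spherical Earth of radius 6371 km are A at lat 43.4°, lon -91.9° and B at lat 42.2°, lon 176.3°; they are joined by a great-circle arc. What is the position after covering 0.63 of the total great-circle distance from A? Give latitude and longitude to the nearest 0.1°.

≈ lat 52.1°, lon -151.9°

Convert each endpoint to a unit vector on the sphere (x = cos φ cos λ, y = cos φ sin λ, z = sin φ).
The central angle between the endpoints is δ = arccos(p₁·p₂) ≈ 1.110 rad (63.6°).
Interpolate at f = 0.63 with slerp weights a = sin((1−f)δ)/sin δ ≈ 0.446, b = sin(fδ)/sin δ ≈ 0.719.
p = a·p₁ + b·p₂ ≈ (-0.542, -0.289, 0.789); φ = arcsin(p_z) ≈ 52.09°, λ = atan2(p_y, p_x) ≈ -151.91°.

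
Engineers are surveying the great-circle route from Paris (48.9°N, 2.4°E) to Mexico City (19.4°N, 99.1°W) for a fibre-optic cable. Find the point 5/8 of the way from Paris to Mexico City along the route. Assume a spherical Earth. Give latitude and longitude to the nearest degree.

Write both endpoints as unit vectors p₁, p₂ with components (cos φ cos λ, cos φ sin λ, sin φ).
The central angle between the endpoints is δ = arccos(p₁·p₂) ≈ 1.444 rad (82.7°).
Interpolate at f = 5/8 with slerp weights a = sin((1−f)δ)/sin δ ≈ 0.520, b = sin(fδ)/sin δ ≈ 0.791.
p = a·p₁ + b·p₂ ≈ (0.223, -0.723, 0.654); φ = arcsin(p_z) ≈ 40.87°, λ = atan2(p_y, p_x) ≈ -72.83°.

≈ 41°N, 73°W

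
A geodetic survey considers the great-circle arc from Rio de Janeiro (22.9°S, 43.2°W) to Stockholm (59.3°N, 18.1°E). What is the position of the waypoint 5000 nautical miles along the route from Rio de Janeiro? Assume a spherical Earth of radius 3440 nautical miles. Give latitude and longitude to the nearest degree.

Convert each endpoint to a unit vector on the sphere (x = cos φ cos λ, y = cos φ sin λ, z = sin φ).
The central angle between the endpoints is δ = arccos(p₁·p₂) ≈ 1.680 rad (96.2°). The total great-circle distance is δ·R ≈ 1.680 × 3440 ≈ 5778 nmi, so the target fraction is f = 5000/5778 ≈ 0.865.
Interpolate at f ≈ 0.865 with slerp weights a = sin((1−f)δ)/sin δ ≈ 0.226, b = sin(fδ)/sin δ ≈ 0.999.
p = a·p₁ + b·p₂ ≈ (0.636, 0.016, 0.771); φ = arcsin(p_z) ≈ 50.46°, λ = atan2(p_y, p_x) ≈ 1.45°.

≈ 50°N, 1°E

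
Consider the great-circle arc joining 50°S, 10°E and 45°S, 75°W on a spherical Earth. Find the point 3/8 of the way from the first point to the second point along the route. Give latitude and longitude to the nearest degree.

≈ 56°S, 23°W

The haversine formula gives a central angle δ ≈ 0.950 rad (54.5°) between the endpoints.
Interpolate at f = 3/8 with slerp weights a = sin((1−f)δ)/sin δ ≈ 0.688, b = sin(fδ)/sin δ ≈ 0.429.
p = a·p₁ + b·p₂ ≈ (0.514, -0.216, -0.830); φ = arcsin(p_z) ≈ -56.12°, λ = atan2(p_y, p_x) ≈ -22.81°.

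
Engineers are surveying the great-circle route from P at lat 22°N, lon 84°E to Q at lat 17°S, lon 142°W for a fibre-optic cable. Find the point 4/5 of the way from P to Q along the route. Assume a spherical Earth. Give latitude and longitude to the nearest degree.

Convert each endpoint to a unit vector on the sphere (x = cos φ cos λ, y = cos φ sin λ, z = sin φ).
The central angle between the endpoints is δ = arccos(p₁·p₂) ≈ 2.382 rad (136.5°).
Interpolate at f = 4/5 with slerp weights a = sin((1−f)δ)/sin δ ≈ 0.666, b = sin(fδ)/sin δ ≈ 1.372.
p = a·p₁ + b·p₂ ≈ (-0.969, -0.193, -0.152); φ = arcsin(p_z) ≈ -8.71°, λ = atan2(p_y, p_x) ≈ -168.72°.

≈ lat 9°S, lon 169°W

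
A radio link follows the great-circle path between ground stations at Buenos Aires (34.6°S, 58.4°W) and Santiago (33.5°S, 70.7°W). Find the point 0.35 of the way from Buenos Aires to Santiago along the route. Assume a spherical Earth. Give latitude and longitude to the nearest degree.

≈ 34°S, 63°W

Write both endpoints as unit vectors p₁, p₂ with components (cos φ cos λ, cos φ sin λ, sin φ).
The central angle between the endpoints is δ = arccos(p₁·p₂) ≈ 0.179 rad (10.2°).
Interpolate at f = 0.35 with slerp weights a = sin((1−f)δ)/sin δ ≈ 0.652, b = sin(fδ)/sin δ ≈ 0.352.
p = a·p₁ + b·p₂ ≈ (0.378, -0.734, -0.564); φ = arcsin(p_z) ≈ -34.36°, λ = atan2(p_y, p_x) ≈ -62.74°.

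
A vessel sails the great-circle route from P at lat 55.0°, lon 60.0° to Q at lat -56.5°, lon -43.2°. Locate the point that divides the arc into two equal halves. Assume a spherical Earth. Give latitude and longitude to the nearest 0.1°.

Convert each endpoint to a unit vector on the sphere (x = cos φ cos λ, y = cos φ sin λ, z = sin φ).
The central angle between the endpoints is δ = arccos(p₁·p₂) ≈ 2.427 rad (139.1°).
Interpolate at f = 1/2 with slerp weights a = sin((1−f)δ)/sin δ ≈ 1.430, b = sin(fδ)/sin δ ≈ 1.430.
p = a·p₁ + b·p₂ ≈ (0.985, 0.170, -0.021); φ = arcsin(p_z) ≈ -1.21°, λ = atan2(p_y, p_x) ≈ 9.79°.

≈ lat -1.2°, lon 9.8°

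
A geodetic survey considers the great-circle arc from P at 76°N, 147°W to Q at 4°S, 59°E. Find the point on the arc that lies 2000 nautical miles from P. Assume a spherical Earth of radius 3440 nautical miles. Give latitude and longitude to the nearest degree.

Write both endpoints as unit vectors p₁, p₂ with components (cos φ cos λ, cos φ sin λ, sin φ).
The central angle between the endpoints is δ = arccos(p₁·p₂) ≈ 1.859 rad (106.5°). The total great-circle distance is δ·R ≈ 1.859 × 3440 ≈ 6396 nmi, so the target fraction is f = 2000/6396 ≈ 0.313.
Interpolate at f ≈ 0.313 with slerp weights a = sin((1−f)δ)/sin δ ≈ 0.999, b = sin(fδ)/sin δ ≈ 0.573.
p = a·p₁ + b·p₂ ≈ (0.092, 0.358, 0.929); φ = arcsin(p_z) ≈ 68.30°, λ = atan2(p_y, p_x) ≈ 75.64°.

≈ 68°N, 76°E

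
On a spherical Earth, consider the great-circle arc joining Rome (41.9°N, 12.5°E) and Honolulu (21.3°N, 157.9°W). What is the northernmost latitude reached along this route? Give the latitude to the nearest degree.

The great circle lies in the plane with unit normal n̂ = (p₁ × p₂)/|p₁ × p₂|.
Here n̂_z ≈ -0.129; the vertex latitude is φ_max = arccos|n̂_z| ≈ 82.6°.

≈ 83°N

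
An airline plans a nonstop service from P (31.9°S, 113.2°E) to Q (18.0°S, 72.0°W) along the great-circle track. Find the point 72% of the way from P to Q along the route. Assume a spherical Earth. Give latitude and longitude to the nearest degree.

≈ (54°S, 78°W)

Write both endpoints as unit vectors p₁, p₂ with components (cos φ cos λ, cos φ sin λ, sin φ).
The central angle between the endpoints is δ = arccos(p₁·p₂) ≈ 2.266 rad (129.9°).
Interpolate at f = 0.72 with slerp weights a = sin((1−f)δ)/sin δ ≈ 0.772, b = sin(fδ)/sin δ ≈ 1.300.
p = a·p₁ + b·p₂ ≈ (0.124, -0.573, -0.810); φ = arcsin(p_z) ≈ -54.08°, λ = atan2(p_y, p_x) ≈ -77.81°.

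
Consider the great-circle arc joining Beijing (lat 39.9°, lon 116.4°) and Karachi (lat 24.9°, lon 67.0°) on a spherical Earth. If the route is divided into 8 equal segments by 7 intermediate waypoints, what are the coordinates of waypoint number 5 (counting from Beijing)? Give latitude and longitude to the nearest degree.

≈ lat 33°, lon 83°

From cos δ = sin φ₁ sin φ₂ + cos φ₁ cos φ₂ cos Δλ, the central angle is δ ≈ 0.763 rad (43.7°).
Interpolate at f = 5/8 with slerp weights a = sin((1−f)δ)/sin δ ≈ 0.408, b = sin(fδ)/sin δ ≈ 0.664.
p = a·p₁ + b·p₂ ≈ (0.096, 0.835, 0.542); φ = arcsin(p_z) ≈ 32.79°, λ = atan2(p_y, p_x) ≈ 83.44°.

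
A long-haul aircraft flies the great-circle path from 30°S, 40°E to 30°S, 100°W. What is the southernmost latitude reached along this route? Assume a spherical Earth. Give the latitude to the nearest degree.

≈ 59°S

The great circle lies in the plane with unit normal n̂ = (p₁ × p₂)/|p₁ × p₂|.
Here n̂_z ≈ -0.510; the vertex latitude is φ_max = arccos|n̂_z| ≈ 59.4°.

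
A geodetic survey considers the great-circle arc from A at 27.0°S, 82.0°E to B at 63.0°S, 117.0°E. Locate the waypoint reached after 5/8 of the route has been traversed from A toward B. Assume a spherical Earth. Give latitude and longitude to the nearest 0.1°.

≈ 50.8°S, 97.8°E

Write both endpoints as unit vectors p₁, p₂ with components (cos φ cos λ, cos φ sin λ, sin φ).
The central angle between the endpoints is δ = arccos(p₁·p₂) ≈ 0.744 rad (42.6°).
Interpolate at f = 5/8 with slerp weights a = sin((1−f)δ)/sin δ ≈ 0.407, b = sin(fδ)/sin δ ≈ 0.662.
p = a·p₁ + b·p₂ ≈ (-0.086, 0.627, -0.775); φ = arcsin(p_z) ≈ -50.77°, λ = atan2(p_y, p_x) ≈ 97.82°.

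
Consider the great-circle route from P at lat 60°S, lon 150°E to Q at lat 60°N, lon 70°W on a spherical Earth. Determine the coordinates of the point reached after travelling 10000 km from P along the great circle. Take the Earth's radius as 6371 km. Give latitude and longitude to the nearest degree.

Write both endpoints as unit vectors p₁, p₂ with components (cos φ cos λ, cos φ sin λ, sin φ).
The central angle between the endpoints is δ = arccos(p₁·p₂) ≈ 2.798 rad (160.3°). The total great-circle distance is δ·R ≈ 2.798 × 6371 ≈ 17825 km, so the target fraction is f = 10000/17825 ≈ 0.561.
Interpolate at f ≈ 0.561 with slerp weights a = sin((1−f)δ)/sin δ ≈ 2.795, b = sin(fδ)/sin δ ≈ 2.968.
p = a·p₁ + b·p₂ ≈ (-0.703, -0.695, 0.149); φ = arcsin(p_z) ≈ 8.59°, λ = atan2(p_y, p_x) ≈ -135.30°.

≈ lat 9°N, lon 135°W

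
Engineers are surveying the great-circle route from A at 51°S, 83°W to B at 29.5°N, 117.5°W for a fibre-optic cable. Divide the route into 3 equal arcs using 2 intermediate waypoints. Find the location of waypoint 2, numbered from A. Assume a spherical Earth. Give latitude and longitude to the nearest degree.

≈ 2°N, 108°W

Write both endpoints as unit vectors p₁, p₂ with components (cos φ cos λ, cos φ sin λ, sin φ).
The central angle between the endpoints is δ = arccos(p₁·p₂) ≈ 1.502 rad (86.1°).
Interpolate at f = 2/3 with slerp weights a = sin((1−f)δ)/sin δ ≈ 0.481, b = sin(fδ)/sin δ ≈ 0.844.
p = a·p₁ + b·p₂ ≈ (-0.302, -0.952, 0.042); φ = arcsin(p_z) ≈ 2.39°, λ = atan2(p_y, p_x) ≈ -107.62°.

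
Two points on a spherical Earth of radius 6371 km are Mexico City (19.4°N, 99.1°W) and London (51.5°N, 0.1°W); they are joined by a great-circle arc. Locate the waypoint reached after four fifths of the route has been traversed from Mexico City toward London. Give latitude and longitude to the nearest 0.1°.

≈ 53.9°N, 26.5°W

Write both endpoints as unit vectors p₁, p₂ with components (cos φ cos λ, cos φ sin λ, sin φ).
The central angle between the endpoints is δ = arccos(p₁·p₂) ≈ 1.402 rad (80.3°).
Interpolate at f = 4/5 with slerp weights a = sin((1−f)δ)/sin δ ≈ 0.281, b = sin(fδ)/sin δ ≈ 0.914.
p = a·p₁ + b·p₂ ≈ (0.527, -0.262, 0.808); φ = arcsin(p_z) ≈ 53.94°, λ = atan2(p_y, p_x) ≈ -26.47°.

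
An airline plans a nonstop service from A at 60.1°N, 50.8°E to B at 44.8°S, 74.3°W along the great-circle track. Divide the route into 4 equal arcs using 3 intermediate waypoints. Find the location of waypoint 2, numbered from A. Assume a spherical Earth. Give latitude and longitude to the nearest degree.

Write both endpoints as unit vectors p₁, p₂ with components (cos φ cos λ, cos φ sin λ, sin φ).
The central angle between the endpoints is δ = arccos(p₁·p₂) ≈ 2.522 rad (144.5°).
Interpolate at f = 2/4 with slerp weights a = sin((1−f)δ)/sin δ ≈ 1.641, b = sin(fδ)/sin δ ≈ 1.641.
p = a·p₁ + b·p₂ ≈ (0.832, -0.487, 0.266); φ = arcsin(p_z) ≈ 15.44°, λ = atan2(p_y, p_x) ≈ -30.34°.

≈ 15°N, 30°W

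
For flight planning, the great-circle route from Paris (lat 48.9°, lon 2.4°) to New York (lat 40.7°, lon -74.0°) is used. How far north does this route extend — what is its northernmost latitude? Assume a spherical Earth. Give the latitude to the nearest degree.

The great circle lies in the plane with unit normal n̂ = (p₁ × p₂)/|p₁ × p₂|.
Here n̂_z ≈ -0.610; the vertex latitude is φ_max = arccos|n̂_z| ≈ 52.4°.

≈ 52°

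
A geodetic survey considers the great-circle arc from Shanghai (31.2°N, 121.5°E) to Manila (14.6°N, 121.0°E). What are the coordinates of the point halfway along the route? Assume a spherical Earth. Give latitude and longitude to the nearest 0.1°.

Convert each endpoint to a unit vector on the sphere (x = cos φ cos λ, y = cos φ sin λ, z = sin φ).
The central angle between the endpoints is δ = arccos(p₁·p₂) ≈ 0.290 rad (16.6°).
Interpolate at f = 1/2 with slerp weights a = sin((1−f)δ)/sin δ ≈ 0.505, b = sin(fδ)/sin δ ≈ 0.505.
p = a·p₁ + b·p₂ ≈ (-0.478, 0.788, 0.389); φ = arcsin(p_z) ≈ 22.90°, λ = atan2(p_y, p_x) ≈ 121.23°.

≈ (22.9°N, 121.2°E)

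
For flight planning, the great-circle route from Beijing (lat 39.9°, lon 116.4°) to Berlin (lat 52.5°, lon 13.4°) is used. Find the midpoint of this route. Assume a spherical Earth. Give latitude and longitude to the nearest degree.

Convert each endpoint to a unit vector on the sphere (x = cos φ cos λ, y = cos φ sin λ, z = sin φ).
The central angle between the endpoints is δ = arccos(p₁·p₂) ≈ 1.155 rad (66.2°).
Interpolate at f = 1/2 with slerp weights a = sin((1−f)δ)/sin δ ≈ 0.597, b = sin(fδ)/sin δ ≈ 0.597.
p = a·p₁ + b·p₂ ≈ (0.150, 0.494, 0.856); φ = arcsin(p_z) ≈ 58.90°, λ = atan2(p_y, p_x) ≈ 73.14°.

≈ lat 59°, lon 73°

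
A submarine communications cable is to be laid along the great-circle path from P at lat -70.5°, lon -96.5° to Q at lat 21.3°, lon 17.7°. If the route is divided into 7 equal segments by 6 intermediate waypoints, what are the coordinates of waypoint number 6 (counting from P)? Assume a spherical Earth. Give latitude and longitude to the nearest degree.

From cos δ = sin φ₁ sin φ₂ + cos φ₁ cos φ₂ cos Δλ, the central angle is δ ≈ 2.060 rad (118.0°).
Interpolate at f = 6/7 with slerp weights a = sin((1−f)δ)/sin δ ≈ 0.329, b = sin(fδ)/sin δ ≈ 1.111.
p = a·p₁ + b·p₂ ≈ (0.974, 0.206, 0.094); φ = arcsin(p_z) ≈ 5.39°, λ = atan2(p_y, p_x) ≈ 11.93°.

≈ lat 5°, lon 12°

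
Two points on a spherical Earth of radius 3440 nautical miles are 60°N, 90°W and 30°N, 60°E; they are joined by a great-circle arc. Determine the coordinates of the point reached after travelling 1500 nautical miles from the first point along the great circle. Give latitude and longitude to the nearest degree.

Convert each endpoint to a unit vector on the sphere (x = cos φ cos λ, y = cos φ sin λ, z = sin φ).
The central angle between the endpoints is δ = arccos(p₁·p₂) ≈ 1.513 rad (86.7°). The total great-circle distance is δ·R ≈ 1.513 × 3440 ≈ 5204 nmi, so the target fraction is f = 1500/5204 ≈ 0.288.
Interpolate at f ≈ 0.288 with slerp weights a = sin((1−f)δ)/sin δ ≈ 0.882, b = sin(fδ)/sin δ ≈ 0.423.
p = a·p₁ + b·p₂ ≈ (0.183, -0.124, 0.975); φ = arcsin(p_z) ≈ 77.23°, λ = atan2(p_y, p_x) ≈ -34.02°.

≈ 77°N, 34°W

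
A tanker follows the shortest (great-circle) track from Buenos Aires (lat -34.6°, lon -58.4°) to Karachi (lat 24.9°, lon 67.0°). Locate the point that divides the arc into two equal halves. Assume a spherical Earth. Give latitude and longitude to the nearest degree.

Convert each endpoint to a unit vector on the sphere (x = cos φ cos λ, y = cos φ sin λ, z = sin φ).
The central angle between the endpoints is δ = arccos(p₁·p₂) ≈ 2.307 rad (132.2°).
Interpolate at f = 1/2 with slerp weights a = sin((1−f)δ)/sin δ ≈ 1.234, b = sin(fδ)/sin δ ≈ 1.234.
p = a·p₁ + b·p₂ ≈ (0.969, 0.165, -0.181); φ = arcsin(p_z) ≈ -10.44°, λ = atan2(p_y, p_x) ≈ 9.67°.

≈ lat -10°, lon 10°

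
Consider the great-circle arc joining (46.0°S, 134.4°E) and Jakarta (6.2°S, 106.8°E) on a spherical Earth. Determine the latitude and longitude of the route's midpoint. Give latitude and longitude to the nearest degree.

≈ (27°S, 118°E)

Write both endpoints as unit vectors p₁, p₂ with components (cos φ cos λ, cos φ sin λ, sin φ).
The central angle between the endpoints is δ = arccos(p₁·p₂) ≈ 0.810 rad (46.4°).
Interpolate at f = 1/2 with slerp weights a = sin((1−f)δ)/sin δ ≈ 0.544, b = sin(fδ)/sin δ ≈ 0.544.
p = a·p₁ + b·p₂ ≈ (-0.421, 0.788, -0.450); φ = arcsin(p_z) ≈ -26.75°, λ = atan2(p_y, p_x) ≈ 118.11°.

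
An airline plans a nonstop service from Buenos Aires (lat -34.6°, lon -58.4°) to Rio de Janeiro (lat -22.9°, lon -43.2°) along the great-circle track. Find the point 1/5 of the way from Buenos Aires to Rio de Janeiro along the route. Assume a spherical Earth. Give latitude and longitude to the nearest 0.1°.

From cos δ = sin φ₁ sin φ₂ + cos φ₁ cos φ₂ cos Δλ, the central angle is δ ≈ 0.309 rad (17.7°).
Interpolate at f = 1/5 with slerp weights a = sin((1−f)δ)/sin δ ≈ 0.805, b = sin(fδ)/sin δ ≈ 0.203.
p = a·p₁ + b·p₂ ≈ (0.483, -0.692, -0.536); φ = arcsin(p_z) ≈ -32.41°, λ = atan2(p_y, p_x) ≈ -55.07°.

≈ lat -32.4°, lon -55.1°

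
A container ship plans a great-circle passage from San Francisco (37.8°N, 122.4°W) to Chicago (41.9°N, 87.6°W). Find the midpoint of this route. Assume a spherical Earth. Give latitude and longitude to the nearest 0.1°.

≈ (41.2°N, 105.5°W)

The haversine formula gives a central angle δ ≈ 0.468 rad (26.8°) between the endpoints.
Interpolate at f = 1/2 with slerp weights a = sin((1−f)δ)/sin δ ≈ 0.514, b = sin(fδ)/sin δ ≈ 0.514.
p = a·p₁ + b·p₂ ≈ (-0.202, -0.725, 0.658); φ = arcsin(p_z) ≈ 41.17°, λ = atan2(p_y, p_x) ≈ -105.54°.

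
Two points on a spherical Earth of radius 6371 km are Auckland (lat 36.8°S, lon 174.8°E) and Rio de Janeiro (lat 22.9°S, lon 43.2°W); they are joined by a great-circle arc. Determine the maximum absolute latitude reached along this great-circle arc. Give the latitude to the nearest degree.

The great circle lies in the plane with unit normal n̂ = (p₁ × p₂)/|p₁ × p₂|.
Here n̂_z ≈ +0.484; the vertex latitude is φ_max = arccos|n̂_z| ≈ 61.0°.

≈ 61°S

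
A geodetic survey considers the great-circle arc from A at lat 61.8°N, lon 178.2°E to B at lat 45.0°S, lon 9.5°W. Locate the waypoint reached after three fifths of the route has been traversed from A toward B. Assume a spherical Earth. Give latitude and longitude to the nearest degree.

≈ lat 19°N, lon 21°W

Convert each endpoint to a unit vector on the sphere (x = cos φ cos λ, y = cos φ sin λ, z = sin φ).
The central angle between the endpoints is δ = arccos(p₁·p₂) ≈ 2.838 rad (162.6°).
Interpolate at f = 3/5 with slerp weights a = sin((1−f)δ)/sin δ ≈ 3.034, b = sin(fδ)/sin δ ≈ 3.317.
p = a·p₁ + b·p₂ ≈ (0.880, -0.342, 0.328); φ = arcsin(p_z) ≈ 19.16°, λ = atan2(p_y, p_x) ≈ -21.23°.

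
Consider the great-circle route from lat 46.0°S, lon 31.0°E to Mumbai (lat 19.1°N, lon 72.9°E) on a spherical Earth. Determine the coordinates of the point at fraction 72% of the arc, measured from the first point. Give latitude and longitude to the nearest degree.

≈ lat 0°N, lon 63°E

Write both endpoints as unit vectors p₁, p₂ with components (cos φ cos λ, cos φ sin λ, sin φ).
The central angle between the endpoints is δ = arccos(p₁·p₂) ≈ 1.315 rad (75.3°).
Interpolate at f = 0.72 with slerp weights a = sin((1−f)δ)/sin δ ≈ 0.372, b = sin(fδ)/sin δ ≈ 0.839.
p = a·p₁ + b·p₂ ≈ (0.455, 0.891, 0.007); φ = arcsin(p_z) ≈ 0.39°, λ = atan2(p_y, p_x) ≈ 62.96°.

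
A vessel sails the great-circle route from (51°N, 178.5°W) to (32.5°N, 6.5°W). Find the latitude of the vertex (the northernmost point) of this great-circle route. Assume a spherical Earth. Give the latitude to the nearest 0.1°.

The great circle lies in the plane with unit normal n̂ = (p₁ × p₂)/|p₁ × p₂|.
Here n̂_z ≈ +0.074; the vertex latitude is φ_max = arccos|n̂_z| ≈ 85.7°.
Check via Clairaut: cos φ_max = |cos φ₁| · sin C = cos(51.0°)·sin(6.8°) ≈ 0.074, again giving ≈ 85.7°.

≈ 85.7°N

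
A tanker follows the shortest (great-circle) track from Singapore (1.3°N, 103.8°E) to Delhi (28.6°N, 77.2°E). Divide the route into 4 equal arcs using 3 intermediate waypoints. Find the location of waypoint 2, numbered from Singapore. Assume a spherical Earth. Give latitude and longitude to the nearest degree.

Convert each endpoint to a unit vector on the sphere (x = cos φ cos λ, y = cos φ sin λ, z = sin φ).
The central angle between the endpoints is δ = arccos(p₁·p₂) ≈ 0.651 rad (37.3°).
Interpolate at f = 2/4 with slerp weights a = sin((1−f)δ)/sin δ ≈ 0.528, b = sin(fδ)/sin δ ≈ 0.528.
p = a·p₁ + b·p₂ ≈ (-0.023, 0.964, 0.265); φ = arcsin(p_z) ≈ 15.34°, λ = atan2(p_y, p_x) ≈ 91.38°.

≈ (15°N, 91°E)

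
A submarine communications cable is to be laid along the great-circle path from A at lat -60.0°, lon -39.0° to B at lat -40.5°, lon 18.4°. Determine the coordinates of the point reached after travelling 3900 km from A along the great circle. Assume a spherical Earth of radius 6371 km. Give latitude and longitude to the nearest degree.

Write both endpoints as unit vectors p₁, p₂ with components (cos φ cos λ, cos φ sin λ, sin φ).
The central angle between the endpoints is δ = arccos(p₁·p₂) ≈ 0.696 rad (39.9°). The total great-circle distance is δ·R ≈ 0.696 × 6371 ≈ 4436 km, so the target fraction is f = 3900/4436 ≈ 0.879.
Interpolate at f ≈ 0.879 with slerp weights a = sin((1−f)δ)/sin δ ≈ 0.131, b = sin(fδ)/sin δ ≈ 0.896.
p = a·p₁ + b·p₂ ≈ (0.697, 0.174, -0.695); φ = arcsin(p_z) ≈ -44.05°, λ = atan2(p_y, p_x) ≈ 14.00°.

≈ lat -44°, lon 14°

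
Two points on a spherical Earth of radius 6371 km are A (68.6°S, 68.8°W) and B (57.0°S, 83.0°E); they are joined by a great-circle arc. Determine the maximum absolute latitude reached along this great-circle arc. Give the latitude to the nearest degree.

≈ 83°S

The great circle lies in the plane with unit normal n̂ = (p₁ × p₂)/|p₁ × p₂|.
Here n̂_z ≈ +0.118; the vertex latitude is φ_max = arccos|n̂_z| ≈ 83.2°.
Check via Clairaut: cos φ_max = |cos φ₁| · sin C = cos(68.6°)·sin(161.1°) ≈ 0.118, again giving ≈ 83.2°.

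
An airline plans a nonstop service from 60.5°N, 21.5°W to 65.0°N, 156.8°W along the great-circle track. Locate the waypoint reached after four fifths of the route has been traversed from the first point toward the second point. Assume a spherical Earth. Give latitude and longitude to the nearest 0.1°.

Convert each endpoint to a unit vector on the sphere (x = cos φ cos λ, y = cos φ sin λ, z = sin φ).
The central angle between the endpoints is δ = arccos(p₁·p₂) ≈ 0.875 rad (50.1°).
Interpolate at f = 4/5 with slerp weights a = sin((1−f)δ)/sin δ ≈ 0.227, b = sin(fδ)/sin δ ≈ 0.839.
p = a·p₁ + b·p₂ ≈ (-0.222, -0.181, 0.958); φ = arcsin(p_z) ≈ 73.36°, λ = atan2(p_y, p_x) ≈ -140.87°.

≈ 73.4°N, 140.9°W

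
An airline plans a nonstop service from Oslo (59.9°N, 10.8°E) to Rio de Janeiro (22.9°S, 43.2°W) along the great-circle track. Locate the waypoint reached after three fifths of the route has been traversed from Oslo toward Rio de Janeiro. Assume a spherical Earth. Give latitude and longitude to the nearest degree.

Convert each endpoint to a unit vector on the sphere (x = cos φ cos λ, y = cos φ sin λ, z = sin φ).
The central angle between the endpoints is δ = arccos(p₁·p₂) ≈ 1.636 rad (93.7°).
Interpolate at f = 3/5 with slerp weights a = sin((1−f)δ)/sin δ ≈ 0.610, b = sin(fδ)/sin δ ≈ 0.833.
p = a·p₁ + b·p₂ ≈ (0.860, -0.468, 0.204); φ = arcsin(p_z) ≈ 11.74°, λ = atan2(p_y, p_x) ≈ -28.56°.

≈ 12°N, 29°W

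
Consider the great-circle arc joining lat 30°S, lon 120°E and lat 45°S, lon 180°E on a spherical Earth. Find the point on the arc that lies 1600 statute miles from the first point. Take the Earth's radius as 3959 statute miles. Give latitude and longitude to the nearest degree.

≈ lat 41°S, lon 145°E

From cos δ = sin φ₁ sin φ₂ + cos φ₁ cos φ₂ cos Δλ, the central angle is δ ≈ 0.850 rad (48.7°). The total great-circle distance is δ·R ≈ 0.850 × 3959 ≈ 3366 mi, so the target fraction is f = 1600/3366 ≈ 0.475.
Interpolate at f ≈ 0.475 with slerp weights a = sin((1−f)δ)/sin δ ≈ 0.574, b = sin(fδ)/sin δ ≈ 0.523.
p = a·p₁ + b·p₂ ≈ (-0.619, 0.431, -0.657); φ = arcsin(p_z) ≈ -41.08°, λ = atan2(p_y, p_x) ≈ 145.16°.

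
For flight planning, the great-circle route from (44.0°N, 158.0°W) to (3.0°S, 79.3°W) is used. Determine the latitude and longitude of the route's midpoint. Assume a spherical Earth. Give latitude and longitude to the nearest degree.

From cos δ = sin φ₁ sin φ₂ + cos φ₁ cos φ₂ cos Δλ, the central angle is δ ≈ 1.466 rad (84.0°).
Interpolate at f = 1/2 with slerp weights a = sin((1−f)δ)/sin δ ≈ 0.673, b = sin(fδ)/sin δ ≈ 0.673.
p = a·p₁ + b·p₂ ≈ (-0.324, -0.842, 0.432); φ = arcsin(p_z) ≈ 25.61°, λ = atan2(p_y, p_x) ≈ -111.06°.

≈ (26°N, 111°W)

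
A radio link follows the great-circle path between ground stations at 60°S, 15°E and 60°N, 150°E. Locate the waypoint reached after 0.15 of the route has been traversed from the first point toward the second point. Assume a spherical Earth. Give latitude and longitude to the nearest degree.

The haversine formula gives a central angle δ ≈ 2.757 rad (157.9°) between the endpoints.
Interpolate at f = 0.15 with slerp weights a = sin((1−f)δ)/sin δ ≈ 1.907, b = sin(fδ)/sin δ ≈ 1.070.
p = a·p₁ + b·p₂ ≈ (0.458, 0.514, -0.725); φ = arcsin(p_z) ≈ -46.49°, λ = atan2(p_y, p_x) ≈ 48.32°.

≈ 46°S, 48°E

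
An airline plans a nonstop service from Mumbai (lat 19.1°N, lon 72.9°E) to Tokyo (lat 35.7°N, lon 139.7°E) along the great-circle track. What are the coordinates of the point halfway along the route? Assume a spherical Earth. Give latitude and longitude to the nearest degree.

≈ lat 32°N, lon 103°E

Write both endpoints as unit vectors p₁, p₂ with components (cos φ cos λ, cos φ sin λ, sin φ).
The central angle between the endpoints is δ = arccos(p₁·p₂) ≈ 1.055 rad (60.4°).
Interpolate at f = 1/2 with slerp weights a = sin((1−f)δ)/sin δ ≈ 0.579, b = sin(fδ)/sin δ ≈ 0.579.
p = a·p₁ + b·p₂ ≈ (-0.198, 0.827, 0.527); φ = arcsin(p_z) ≈ 31.80°, λ = atan2(p_y, p_x) ≈ 103.45°.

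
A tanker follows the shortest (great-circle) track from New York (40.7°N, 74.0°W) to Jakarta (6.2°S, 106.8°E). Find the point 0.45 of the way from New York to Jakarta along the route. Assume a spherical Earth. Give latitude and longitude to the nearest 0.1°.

Write both endpoints as unit vectors p₁, p₂ with components (cos φ cos λ, cos φ sin λ, sin φ).
The central angle between the endpoints is δ = arccos(p₁·p₂) ≈ 2.539 rad (145.5°).
Interpolate at f = 0.45 with slerp weights a = sin((1−f)δ)/sin δ ≈ 1.738, b = sin(fδ)/sin δ ≈ 1.606.
p = a·p₁ + b·p₂ ≈ (-0.098, 0.261, 0.960); φ = arcsin(p_z) ≈ 73.79°, λ = atan2(p_y, p_x) ≈ 110.58°.

≈ 73.8°N, 110.6°E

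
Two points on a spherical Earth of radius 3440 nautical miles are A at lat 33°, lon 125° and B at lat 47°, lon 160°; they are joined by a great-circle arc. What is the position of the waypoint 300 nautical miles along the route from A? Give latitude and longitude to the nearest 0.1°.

≈ lat 36.0°, lon 129.8°

Convert each endpoint to a unit vector on the sphere (x = cos φ cos λ, y = cos φ sin λ, z = sin φ).
The central angle between the endpoints is δ = arccos(p₁·p₂) ≈ 0.522 rad (29.9°). The total great-circle distance is δ·R ≈ 0.522 × 3440 ≈ 1795 nmi, so the target fraction is f = 300/1795 ≈ 0.167.
Interpolate at f ≈ 0.167 with slerp weights a = sin((1−f)δ)/sin δ ≈ 0.845, b = sin(fδ)/sin δ ≈ 0.175.
p = a·p₁ + b·p₂ ≈ (-0.518, 0.621, 0.588); φ = arcsin(p_z) ≈ 36.01°, λ = atan2(p_y, p_x) ≈ 129.85°.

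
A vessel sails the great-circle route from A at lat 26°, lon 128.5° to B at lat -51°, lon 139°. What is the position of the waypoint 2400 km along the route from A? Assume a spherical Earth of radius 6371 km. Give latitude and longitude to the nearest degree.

Write both endpoints as unit vectors p₁, p₂ with components (cos φ cos λ, cos φ sin λ, sin φ).
The central angle between the endpoints is δ = arccos(p₁·p₂) ≈ 1.354 rad (77.6°). The total great-circle distance is δ·R ≈ 1.354 × 6371 ≈ 8624 km, so the target fraction is f = 2400/8624 ≈ 0.278.
Interpolate at f ≈ 0.278 with slerp weights a = sin((1−f)δ)/sin δ ≈ 0.849, b = sin(fδ)/sin δ ≈ 0.377.
p = a·p₁ + b·p₂ ≈ (-0.654, 0.753, 0.079); φ = arcsin(p_z) ≈ 4.55°, λ = atan2(p_y, p_x) ≈ 130.98°.

≈ lat 5°, lon 131°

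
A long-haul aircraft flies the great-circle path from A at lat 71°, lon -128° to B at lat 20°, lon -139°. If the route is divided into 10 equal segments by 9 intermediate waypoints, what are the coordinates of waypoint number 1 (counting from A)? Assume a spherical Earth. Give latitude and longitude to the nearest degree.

≈ lat 66°, lon -131°

From cos δ = sin φ₁ sin φ₂ + cos φ₁ cos φ₂ cos Δλ, the central angle is δ ≈ 0.897 rad (51.4°).
Interpolate at f = 1/10 with slerp weights a = sin((1−f)δ)/sin δ ≈ 0.924, b = sin(fδ)/sin δ ≈ 0.115.
p = a·p₁ + b·p₂ ≈ (-0.267, -0.308, 0.913); φ = arcsin(p_z) ≈ 65.97°, λ = atan2(p_y, p_x) ≈ -130.89°.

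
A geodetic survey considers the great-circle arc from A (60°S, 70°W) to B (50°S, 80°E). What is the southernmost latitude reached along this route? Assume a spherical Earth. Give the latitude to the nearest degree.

≈ 80°S

The great circle lies in the plane with unit normal n̂ = (p₁ × p₂)/|p₁ × p₂|.
Here n̂_z ≈ +0.174; the vertex latitude is φ_max = arccos|n̂_z| ≈ 80.0°.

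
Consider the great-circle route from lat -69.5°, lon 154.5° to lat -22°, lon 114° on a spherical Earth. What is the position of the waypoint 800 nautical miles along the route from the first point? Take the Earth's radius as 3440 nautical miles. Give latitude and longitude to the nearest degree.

The haversine formula gives a central angle δ ≈ 0.930 rad (53.3°) between the endpoints. The total great-circle distance is δ·R ≈ 0.930 × 3440 ≈ 3199 nmi, so the target fraction is f = 800/3199 ≈ 0.250.
Interpolate at f ≈ 0.250 with slerp weights a = sin((1−f)δ)/sin δ ≈ 0.801, b = sin(fδ)/sin δ ≈ 0.287.
p = a·p₁ + b·p₂ ≈ (-0.362, 0.364, -0.858); φ = arcsin(p_z) ≈ -59.11°, λ = atan2(p_y, p_x) ≈ 134.79°.

≈ lat -59°, lon 135°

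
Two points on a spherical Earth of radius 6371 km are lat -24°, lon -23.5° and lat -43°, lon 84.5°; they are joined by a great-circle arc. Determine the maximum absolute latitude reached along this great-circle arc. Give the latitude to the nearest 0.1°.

≈ -50.4°

The great circle lies in the plane with unit normal n̂ = (p₁ × p₂)/|p₁ × p₂|.
Here n̂_z ≈ +0.637; the vertex latitude is φ_max = arccos|n̂_z| ≈ 50.4°.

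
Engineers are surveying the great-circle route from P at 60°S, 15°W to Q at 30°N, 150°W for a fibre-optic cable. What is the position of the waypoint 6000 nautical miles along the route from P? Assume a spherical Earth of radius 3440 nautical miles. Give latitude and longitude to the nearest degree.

≈ 3°S, 131°W

Convert each endpoint to a unit vector on the sphere (x = cos φ cos λ, y = cos φ sin λ, z = sin φ).
The central angle between the endpoints is δ = arccos(p₁·p₂) ≈ 2.403 rad (137.7°). The total great-circle distance is δ·R ≈ 2.403 × 3440 ≈ 8265 nmi, so the target fraction is f = 6000/8265 ≈ 0.726.
Interpolate at f ≈ 0.726 with slerp weights a = sin((1−f)δ)/sin δ ≈ 0.909, b = sin(fδ)/sin δ ≈ 1.463.
p = a·p₁ + b·p₂ ≈ (-0.658, -0.751, -0.056); φ = arcsin(p_z) ≈ -3.19°, λ = atan2(p_y, p_x) ≈ -131.23°.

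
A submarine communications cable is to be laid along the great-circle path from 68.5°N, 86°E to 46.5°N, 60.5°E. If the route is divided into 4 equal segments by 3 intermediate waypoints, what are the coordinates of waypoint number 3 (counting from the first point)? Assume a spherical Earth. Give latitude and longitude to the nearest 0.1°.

≈ 52.4°N, 64.3°E

The haversine formula gives a central angle δ ≈ 0.445 rad (25.5°) between the endpoints.
Interpolate at f = 3/4 with slerp weights a = sin((1−f)δ)/sin δ ≈ 0.258, b = sin(fδ)/sin δ ≈ 0.761.
p = a·p₁ + b·p₂ ≈ (0.265, 0.550, 0.792); φ = arcsin(p_z) ≈ 52.37°, λ = atan2(p_y, p_x) ≈ 64.32°.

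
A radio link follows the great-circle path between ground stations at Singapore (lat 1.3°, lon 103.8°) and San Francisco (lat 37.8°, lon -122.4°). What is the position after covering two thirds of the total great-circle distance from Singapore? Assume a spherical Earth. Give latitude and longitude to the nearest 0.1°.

≈ lat 47.2°, lon -177.4°

Convert each endpoint to a unit vector on the sphere (x = cos φ cos λ, y = cos φ sin λ, z = sin φ).
The central angle between the endpoints is δ = arccos(p₁·p₂) ≈ 2.133 rad (122.2°).
Interpolate at f = 2/3 with slerp weights a = sin((1−f)δ)/sin δ ≈ 0.771, b = sin(fδ)/sin δ ≈ 1.169.
p = a·p₁ + b·p₂ ≈ (-0.679, -0.031, 0.734); φ = arcsin(p_z) ≈ 47.20°, λ = atan2(p_y, p_x) ≈ -177.39°.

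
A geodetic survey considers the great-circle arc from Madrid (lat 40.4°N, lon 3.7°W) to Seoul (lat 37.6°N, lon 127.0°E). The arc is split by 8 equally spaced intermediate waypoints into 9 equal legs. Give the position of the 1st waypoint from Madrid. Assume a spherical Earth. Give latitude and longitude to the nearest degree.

≈ lat 48°N, lon 5°E

Convert each endpoint to a unit vector on the sphere (x = cos φ cos λ, y = cos φ sin λ, z = sin φ).
The central angle between the endpoints is δ = arccos(p₁·p₂) ≈ 1.569 rad (89.9°).
Interpolate at f = 1/9 with slerp weights a = sin((1−f)δ)/sin δ ≈ 0.984, b = sin(fδ)/sin δ ≈ 0.173.
p = a·p₁ + b·p₂ ≈ (0.665, 0.061, 0.744); φ = arcsin(p_z) ≈ 48.06°, λ = atan2(p_y, p_x) ≈ 5.27°.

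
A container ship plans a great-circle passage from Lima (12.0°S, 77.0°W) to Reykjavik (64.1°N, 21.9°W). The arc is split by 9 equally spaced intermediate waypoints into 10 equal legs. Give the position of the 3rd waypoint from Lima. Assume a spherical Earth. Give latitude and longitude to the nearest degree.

Write both endpoints as unit vectors p₁, p₂ with components (cos φ cos λ, cos φ sin λ, sin φ).
The central angle between the endpoints is δ = arccos(p₁·p₂) ≈ 1.513 rad (86.7°).
Interpolate at f = 3/10 with slerp weights a = sin((1−f)δ)/sin δ ≈ 0.873, b = sin(fδ)/sin δ ≈ 0.439.
p = a·p₁ + b·p₂ ≈ (0.370, -0.904, 0.214); φ = arcsin(p_z) ≈ 12.33°, λ = atan2(p_y, p_x) ≈ -67.73°.

≈ 12°N, 68°W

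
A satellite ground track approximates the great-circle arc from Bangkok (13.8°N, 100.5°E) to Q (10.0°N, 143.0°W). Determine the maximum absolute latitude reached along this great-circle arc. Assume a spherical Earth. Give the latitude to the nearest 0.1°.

≈ 21.9°N

The great circle lies in the plane with unit normal n̂ = (p₁ × p₂)/|p₁ × p₂|.
Here n̂_z ≈ +0.928; the vertex latitude is φ_max = arccos|n̂_z| ≈ 21.9°.
Check via Clairaut: cos φ_max = |cos φ₁| · sin C = cos(13.8°)·sin(72.8°) ≈ 0.928, again giving ≈ 21.9°.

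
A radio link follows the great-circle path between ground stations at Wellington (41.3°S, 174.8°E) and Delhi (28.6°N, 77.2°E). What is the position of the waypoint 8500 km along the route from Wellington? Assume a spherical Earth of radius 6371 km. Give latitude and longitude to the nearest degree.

Convert each endpoint to a unit vector on the sphere (x = cos φ cos λ, y = cos φ sin λ, z = sin φ).
The central angle between the endpoints is δ = arccos(p₁·p₂) ≈ 1.986 rad (113.8°). The total great-circle distance is δ·R ≈ 1.986 × 6371 ≈ 12651 km, so the target fraction is f = 8500/12651 ≈ 0.672.
Interpolate at f ≈ 0.672 with slerp weights a = sin((1−f)δ)/sin δ ≈ 0.663, b = sin(fδ)/sin δ ≈ 1.062.
p = a·p₁ + b·p₂ ≈ (-0.289, 0.955, 0.071); φ = arcsin(p_z) ≈ 4.08°, λ = atan2(p_y, p_x) ≈ 106.85°.

≈ 4°N, 107°E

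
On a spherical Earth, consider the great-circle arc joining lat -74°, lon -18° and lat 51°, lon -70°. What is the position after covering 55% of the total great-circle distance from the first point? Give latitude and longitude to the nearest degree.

≈ lat -6°, lon -56°

The haversine formula gives a central angle δ ≈ 2.266 rad (129.8°) between the endpoints.
Interpolate at f = 0.55 with slerp weights a = sin((1−f)δ)/sin δ ≈ 1.109, b = sin(fδ)/sin δ ≈ 1.234.
p = a·p₁ + b·p₂ ≈ (0.556, -0.824, -0.107); φ = arcsin(p_z) ≈ -6.15°, λ = atan2(p_y, p_x) ≈ -55.98°.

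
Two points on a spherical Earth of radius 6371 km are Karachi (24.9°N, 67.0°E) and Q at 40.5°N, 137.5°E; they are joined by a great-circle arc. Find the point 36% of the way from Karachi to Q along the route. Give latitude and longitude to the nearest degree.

≈ 35°N, 89°E

Write both endpoints as unit vectors p₁, p₂ with components (cos φ cos λ, cos φ sin λ, sin φ).
The central angle between the endpoints is δ = arccos(p₁·p₂) ≈ 1.043 rad (59.8°).
Interpolate at f = 0.36 with slerp weights a = sin((1−f)δ)/sin δ ≈ 0.717, b = sin(fδ)/sin δ ≈ 0.424.
p = a·p₁ + b·p₂ ≈ (0.016, 0.816, 0.577); φ = arcsin(p_z) ≈ 35.27°, λ = atan2(p_y, p_x) ≈ 88.88°.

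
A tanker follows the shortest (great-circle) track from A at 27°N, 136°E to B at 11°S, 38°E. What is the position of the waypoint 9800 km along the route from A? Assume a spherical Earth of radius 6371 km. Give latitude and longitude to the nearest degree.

Write both endpoints as unit vectors p₁, p₂ with components (cos φ cos λ, cos φ sin λ, sin φ).
The central angle between the endpoints is δ = arccos(p₁·p₂) ≈ 1.781 rad (102.0°). The total great-circle distance is δ·R ≈ 1.781 × 6371 ≈ 11345 km, so the target fraction is f = 9800/11345 ≈ 0.864.
Interpolate at f ≈ 0.864 with slerp weights a = sin((1−f)δ)/sin δ ≈ 0.245, b = sin(fδ)/sin δ ≈ 1.022.
p = a·p₁ + b·p₂ ≈ (0.633, 0.770, -0.084); φ = arcsin(p_z) ≈ -4.79°, λ = atan2(p_y, p_x) ≈ 50.55°.

≈ 5°S, 51°E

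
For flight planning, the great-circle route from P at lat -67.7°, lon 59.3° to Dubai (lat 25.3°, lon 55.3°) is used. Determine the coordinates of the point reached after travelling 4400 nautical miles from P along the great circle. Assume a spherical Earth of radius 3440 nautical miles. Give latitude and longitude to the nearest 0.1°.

The haversine formula gives a central angle δ ≈ 1.624 rad (93.0°) between the endpoints. The total great-circle distance is δ·R ≈ 1.624 × 3440 ≈ 5587 nmi, so the target fraction is f = 4400/5587 ≈ 0.788.
Interpolate at f ≈ 0.788 with slerp weights a = sin((1−f)δ)/sin δ ≈ 0.339, b = sin(fδ)/sin δ ≈ 0.959.
p = a·p₁ + b·p₂ ≈ (0.559, 0.823, 0.097); φ = arcsin(p_z) ≈ 5.54°, λ = atan2(p_y, p_x) ≈ 55.82°.

≈ lat 5.5°, lon 55.8°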